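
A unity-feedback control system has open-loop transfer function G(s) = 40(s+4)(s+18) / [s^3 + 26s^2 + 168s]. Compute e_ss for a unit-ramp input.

7/120

Factoring s from the denominator leaves a polynomial with constant term 168, so the system is type 1.
K_v = lim_{s→0} s·G(s) = 40·4·18 / 168 = 120/7.
e_ss = 1/K_v = 1/(120/7) = 7/120.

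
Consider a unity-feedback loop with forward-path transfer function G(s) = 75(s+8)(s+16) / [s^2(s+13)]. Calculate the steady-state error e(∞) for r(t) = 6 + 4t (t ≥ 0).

0

The open loop has two poles at the origin → type 2 system. Treating each term separately:
  • 6: tracked with zero error.
  • 4t: tracked with zero error.
Total e_ss = 0.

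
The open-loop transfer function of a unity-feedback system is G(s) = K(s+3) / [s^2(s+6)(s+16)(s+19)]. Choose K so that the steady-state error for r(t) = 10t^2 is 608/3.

Two free integrators in G(s): this is a type 2 system.
K_a = lim_{s→0} s^2·G(s) = K·3 / (6·16·19) = (1/608)·K.
e_ss = 20/K_a = 608/3 ⇒ K_a = 15/152 ⇒ K = (15/152)/(1/608) = 60.

60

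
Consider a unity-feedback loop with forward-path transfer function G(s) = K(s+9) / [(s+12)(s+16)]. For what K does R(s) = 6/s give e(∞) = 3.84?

12

The open loop has no poles at the origin → type 0 system.
K_p = lim_{s→0} G(s) = K·9 / (12·16) = (3/64)·K.
e_ss = 6/(1 + K_p) = 3.84 ⇒ 1 + (3/64)·K = 1.5625 ⇒ K = 12.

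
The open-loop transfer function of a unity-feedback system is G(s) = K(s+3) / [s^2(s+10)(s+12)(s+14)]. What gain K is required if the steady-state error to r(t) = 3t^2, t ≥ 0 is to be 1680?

2

Two free integrators in G(s): this is a type 2 system.
K_a = lim_{s→0} s^2·G(s) = K·3 / (10·12·14) = (1/560)·K.
e_ss = 6/K_a = 1680 ⇒ K_a = 1/280 ⇒ K = (1/280)/(1/560) = 2.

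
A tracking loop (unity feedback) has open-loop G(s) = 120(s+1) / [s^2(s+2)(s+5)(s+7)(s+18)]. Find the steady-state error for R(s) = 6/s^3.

System type = 2 (two poles at s=0).
K_a = lim_{s→0} s^2·G(s) = 120·1 / (2·5·7·18) = 2/21.
r(t) = 3t^2 gives R(s) = 6/s^3.
e_ss = 6/K_a = 6/(2/21) = 63.

63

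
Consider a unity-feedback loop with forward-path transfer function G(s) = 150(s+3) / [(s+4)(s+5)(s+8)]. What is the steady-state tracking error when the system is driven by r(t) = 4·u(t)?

64/61

G(s) has no factors of s in the denominator, so the system is type 0.
K_p = lim_{s→0} G(s) = 150·3 / (4·5·8) = 2.8125.
e_ss = 4/(1 + K_p) = 4/3.8125 = 64/61.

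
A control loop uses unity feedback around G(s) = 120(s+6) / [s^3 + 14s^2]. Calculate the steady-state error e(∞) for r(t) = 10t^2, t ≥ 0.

7/18

Lowest-order denominator term is 14s^2, so the open loop has 2 poles at the origin → type 2 system.
K_a = lim_{s→0} s^2·G(s) = 120·6 / 14 = 360/7.
r(t) = 10t^2 gives R(s) = 20/s^3.
e_ss = 20/K_a = 20/(360/7) = 7/18.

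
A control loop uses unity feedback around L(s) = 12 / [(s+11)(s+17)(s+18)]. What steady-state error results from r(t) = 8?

The open loop has no poles at the origin → type 0 system.
K_p = lim_{s→0} L(s) = 12 / (11·17·18) = 2/561.
e_ss = 8/(1 + K_p) = 8/(563/561) = 4488/563.

4488/563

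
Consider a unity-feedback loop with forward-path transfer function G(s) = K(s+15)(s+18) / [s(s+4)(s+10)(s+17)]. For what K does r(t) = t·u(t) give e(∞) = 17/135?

20

System type = 1 (one pole at s=0).
K_v = lim_{s→0} s·G(s) = K·15·18 / (4·10·17) = (27/68)·K.
e_ss = 1/K_v = 17/135 ⇒ K_v = 135/17 ⇒ K = (135/17)/(27/68) = 20.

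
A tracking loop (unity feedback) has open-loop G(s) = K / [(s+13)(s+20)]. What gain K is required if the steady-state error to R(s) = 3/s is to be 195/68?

The open loop has no poles at the origin → type 0 system.
K_p = lim_{s→0} G(s) = K / (13·20) = (1/260)·K.
e_ss = 3/(1 + K_p) = 195/68 ⇒ 1 + (1/260)·K = 68/65 ⇒ K = 12.

12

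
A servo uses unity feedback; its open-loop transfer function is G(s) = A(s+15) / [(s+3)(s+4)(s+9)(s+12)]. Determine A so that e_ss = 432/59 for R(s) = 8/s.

8

No free integrators in G(s): this is a type 0 system.
K_p = lim_{s→0} G(s) = A·15 / (3·4·9·12) = (5/432)·A.
e_ss = 8/(1 + K_p) = 432/59 ⇒ 1 + (5/432)·A = 59/54 ⇒ A = 8.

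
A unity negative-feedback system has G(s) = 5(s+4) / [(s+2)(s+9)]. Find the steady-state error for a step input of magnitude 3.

27/19

The open loop has no poles at the origin → type 0 system.
K_p = lim_{s→0} G(s) = 5·4 / (2·9) = 10/9.
e_ss = 3/(1 + K_p) = 3/(19/9) = 27/19.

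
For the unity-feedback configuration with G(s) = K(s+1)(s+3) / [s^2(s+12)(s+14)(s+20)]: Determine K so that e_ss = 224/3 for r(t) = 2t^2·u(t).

G(s) has two factors of s in the denominator, so the system is type 2.
K_a = lim_{s→0} s^2·G(s) = K·1·3 / (12·14·20) = (1/1120)·K.
e_ss = 4/K_a = 224/3 ⇒ K_a = 3/56 ⇒ K = (3/56)/(1/1120) = 60.

60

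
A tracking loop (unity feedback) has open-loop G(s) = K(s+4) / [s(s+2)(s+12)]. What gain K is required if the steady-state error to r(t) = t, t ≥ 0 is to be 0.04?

150

System type = 1 (one pole at s=0).
K_v = lim_{s→0} s·G(s) = K·4 / (2·12) = (1/6)·K.
e_ss = 1/K_v = 0.04 ⇒ K_v = 25 ⇒ K = 25/(1/6) = 150.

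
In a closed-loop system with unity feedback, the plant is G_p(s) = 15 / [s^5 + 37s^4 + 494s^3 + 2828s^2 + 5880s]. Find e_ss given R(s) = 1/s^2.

392

Lowest-order denominator term is 5880s, so the open loop has 1 pole at the origin → type 1 system.
K_v = lim_{s→0} s·G_p(s) = 15 / 5880 = 1/392.
e_ss = 1/K_v = 1/(1/392) = 392.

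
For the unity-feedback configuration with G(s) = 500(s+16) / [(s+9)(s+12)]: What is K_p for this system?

The open loop has no poles at the origin → type 0 system.
K_p = lim_{s→0} G(s) = 500·16 / (9·12) = 2000/27.

2000/27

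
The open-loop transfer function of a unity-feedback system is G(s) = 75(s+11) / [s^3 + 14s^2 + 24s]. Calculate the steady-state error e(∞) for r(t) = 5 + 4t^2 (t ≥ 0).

infinity

Factoring s from the denominator leaves a polynomial with constant term 24, so the system is type 1. Treating each term separately:
  • 5: tracked with zero error.
  • 4t^2: a type-1 system cannot track it, e_ss → ∞.
The unbounded component dominates.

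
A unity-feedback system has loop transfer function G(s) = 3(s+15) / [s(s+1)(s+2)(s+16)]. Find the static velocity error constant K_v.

45/32

System type = 1 (one pole at s=0).
K_v = lim_{s→0} s·G(s) = 3·15 / (1·2·16) = 45/32.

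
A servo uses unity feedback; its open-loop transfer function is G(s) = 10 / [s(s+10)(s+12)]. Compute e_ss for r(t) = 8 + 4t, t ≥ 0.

One free integrator in G(s): this is a type 1 system. By superposition:
  • 8: tracked with zero error.
  • 4t: e_ss = 4/K_v with K_v=1/12 → 48.
Total e_ss = 48.

48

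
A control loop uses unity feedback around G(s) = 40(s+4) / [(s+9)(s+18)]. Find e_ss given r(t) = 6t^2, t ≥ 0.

The open loop has no poles at the origin → type 0 system.
K_a = lim_{s→0} s^2·G(s) = 0; the steady-state error to this parabolic input grows without bound.

infinity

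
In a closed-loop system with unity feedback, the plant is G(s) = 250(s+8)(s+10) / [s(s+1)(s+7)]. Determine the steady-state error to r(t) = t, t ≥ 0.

7/20000

System type = 1 (one pole at s=0).
K_v = lim_{s→0} s·G(s) = 250·8·10 / (1·7) = 20000/7.
e_ss = 1/K_v = 1/(20000/7) = 7/20000.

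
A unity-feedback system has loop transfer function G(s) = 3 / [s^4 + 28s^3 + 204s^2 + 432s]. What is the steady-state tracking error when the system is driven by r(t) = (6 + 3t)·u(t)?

Factoring s from the denominator leaves a polynomial with constant term 432, so the system is type 1. By superposition:
  • 6: tracked with zero error.
  • 3t: e_ss = 3/K_v with K_v=1/144 → 432.
Total e_ss = 432.

432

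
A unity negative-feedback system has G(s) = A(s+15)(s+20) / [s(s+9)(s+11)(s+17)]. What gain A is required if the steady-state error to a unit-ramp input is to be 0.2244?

25

One free integrator in G(s): this is a type 1 system.
K_v = lim_{s→0} s·G(s) = A·15·20 / (9·11·17) = (100/561)·A.
e_ss = 1/K_v = 0.2244 ⇒ K_v = 2500/561 ⇒ A = (2500/561)/(100/561) = 25.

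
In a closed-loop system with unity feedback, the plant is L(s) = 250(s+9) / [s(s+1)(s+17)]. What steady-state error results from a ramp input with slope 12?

One free integrator in L(s): this is a type 1 system.
K_v = lim_{s→0} s·L(s) = 250·9 / (1·17) = 2250/17.
e_ss = 12/K_v = 12/(2250/17) = 34/375.

34/375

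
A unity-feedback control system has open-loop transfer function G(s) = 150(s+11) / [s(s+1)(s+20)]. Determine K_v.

82.5

System type = 1 (one pole at s=0).
K_v = lim_{s→0} s·G(s) = 150·11 / (1·20) = 82.5.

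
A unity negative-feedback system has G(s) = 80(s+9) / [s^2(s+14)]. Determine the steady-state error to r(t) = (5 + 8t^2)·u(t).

Two free integrators in G(s): this is a type 2 system. Taking each input component in turn:
  • 5: tracked with zero error.
  • 8t^2: e_ss = 16/K_a with K_a=360/7 → 14/45.
Total e_ss = 14/45.

14/45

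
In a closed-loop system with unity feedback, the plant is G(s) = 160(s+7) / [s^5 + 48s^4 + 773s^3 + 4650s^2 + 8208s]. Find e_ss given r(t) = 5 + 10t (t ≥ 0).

Factoring s from the denominator leaves a polynomial with constant term 8208, so the system is type 1. Treating each term separately:
  • 5: tracked with zero error.
  • 10t: e_ss = 10/K_v with K_v=70/513 → 513/7.
Total e_ss = 513/7.

513/7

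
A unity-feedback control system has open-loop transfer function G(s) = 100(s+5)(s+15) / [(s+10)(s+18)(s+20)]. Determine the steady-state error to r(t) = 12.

No free integrators in G(s): this is a type 0 system.
K_p = lim_{s→0} G(s) = 100·5·15 / (10·18·20) = 25/12.
e_ss = 12/(1 + K_p) = 12/(37/12) = 144/37.

144/37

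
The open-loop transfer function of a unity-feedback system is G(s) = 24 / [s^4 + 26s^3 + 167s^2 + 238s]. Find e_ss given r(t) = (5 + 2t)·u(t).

Lowest-order denominator term is 238s, so the open loop has 1 pole at the origin → type 1 system. By superposition:
  • 5: tracked with zero error.
  • 2t: e_ss = 2/K_v with K_v=12/119 → 119/6.
Total e_ss = 119/6.

119/6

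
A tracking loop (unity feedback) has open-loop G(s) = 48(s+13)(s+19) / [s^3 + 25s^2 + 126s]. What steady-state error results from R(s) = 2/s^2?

Factoring s from the denominator leaves a polynomial with constant term 126, so the system is type 1.
K_v = lim_{s→0} s·G(s) = 48·13·19 / 126 = 1976/21.
e_ss = 2/K_v = 2/(1976/21) = 21/988.

21/988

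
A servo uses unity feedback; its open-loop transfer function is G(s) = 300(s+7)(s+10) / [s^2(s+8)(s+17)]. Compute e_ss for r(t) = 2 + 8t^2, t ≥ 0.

272/2625

The open loop has two poles at the origin → type 2 system. By superposition:
  • 2: tracked with zero error.
  • 8t^2: e_ss = 16/K_a with K_a=2625/17 → 272/2625.
Total e_ss = 272/2625.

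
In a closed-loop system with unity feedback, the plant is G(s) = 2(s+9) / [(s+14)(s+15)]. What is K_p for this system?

3/35

G(s) has no factors of s in the denominator, so the system is type 0.
K_p = lim_{s→0} G(s) = 2·9 / (14·15) = 3/35.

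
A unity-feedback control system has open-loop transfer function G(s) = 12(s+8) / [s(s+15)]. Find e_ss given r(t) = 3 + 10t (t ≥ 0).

1.5625

System type = 1 (one pole at s=0). Treating each term separately:
  • 3: tracked with zero error.
  • 10t: e_ss = 10/K_v with K_v=6.4 → 1.5625.
Total e_ss = 1.5625.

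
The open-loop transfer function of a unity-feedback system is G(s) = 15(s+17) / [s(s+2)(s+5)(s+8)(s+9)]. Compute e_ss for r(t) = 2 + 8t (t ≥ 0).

384/17

The open loop has one pole at the origin → type 1 system. Taking each input component in turn:
  • 2: tracked with zero error.
  • 8t: e_ss = 8/K_v with K_v=17/48 → 384/17.
Total e_ss = 384/17.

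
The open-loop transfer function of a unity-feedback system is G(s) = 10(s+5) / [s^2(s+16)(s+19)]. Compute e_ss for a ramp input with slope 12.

0

The open loop has two poles at the origin → type 2 system.
K_v = ∞ for a type-2 system; e_ss to a ramp is zero.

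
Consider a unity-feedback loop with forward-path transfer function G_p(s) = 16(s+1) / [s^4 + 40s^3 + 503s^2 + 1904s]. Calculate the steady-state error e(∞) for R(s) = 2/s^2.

238

Factoring s from the denominator leaves a polynomial with constant term 1904, so the system is type 1.
K_v = lim_{s→0} s·G_p(s) = 16·1 / 1904 = 1/119.
e_ss = 2/K_v = 2/(1/119) = 238.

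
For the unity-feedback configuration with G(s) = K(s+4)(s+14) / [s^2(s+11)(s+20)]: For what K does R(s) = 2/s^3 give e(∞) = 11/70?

Two free integrators in G(s): this is a type 2 system.
K_a = lim_{s→0} s^2·G(s) = K·4·14 / (11·20) = (14/55)·K.
e_ss = 2/K_a = 11/70 ⇒ K_a = 140/11 ⇒ K = (140/11)/(14/55) = 50.

50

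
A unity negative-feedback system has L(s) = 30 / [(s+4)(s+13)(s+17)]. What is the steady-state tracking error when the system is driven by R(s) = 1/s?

No free integrators in L(s): this is a type 0 system.
K_p = lim_{s→0} L(s) = 30 / (4·13·17) = 15/442.
e_ss = 1/(1 + K_p) = 1/(457/442) = 442/457.

442/457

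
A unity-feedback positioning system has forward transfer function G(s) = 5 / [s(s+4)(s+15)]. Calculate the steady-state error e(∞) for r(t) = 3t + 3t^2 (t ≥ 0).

One free integrator in G(s): this is a type 1 system. Treating each term separately:
  • 3t: e_ss = 3/K_v with K_v=1/12 → 36.
  • 3t^2: a type-1 system cannot track it, e_ss → ∞.
The unbounded component dominates.

infinity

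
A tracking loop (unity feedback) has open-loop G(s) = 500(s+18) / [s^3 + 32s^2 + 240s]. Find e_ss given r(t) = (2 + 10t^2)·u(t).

Lowest-order denominator term is 240s, so the open loop has 1 pole at the origin → type 1 system. Taking each input component in turn:
  • 2: tracked with zero error.
  • 10t^2: a type-1 system cannot track it, e_ss → ∞.
The unbounded component dominates.

infinity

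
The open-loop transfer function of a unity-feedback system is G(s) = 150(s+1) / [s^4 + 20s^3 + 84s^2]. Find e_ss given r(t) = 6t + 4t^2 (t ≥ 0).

4.48

The denominator has no term below 84s^2 — 2 poles at s=0, type 2. Taking each input component in turn:
  • 6t: tracked with zero error.
  • 4t^2: e_ss = 8/K_a with K_a=25/14 → 4.48.
Total e_ss = 4.48.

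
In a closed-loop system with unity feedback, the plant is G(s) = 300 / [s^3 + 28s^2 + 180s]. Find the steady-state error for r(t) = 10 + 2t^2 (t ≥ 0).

infinity

Lowest-order denominator term is 180s, so the open loop has 1 pole at the origin → type 1 system. Treating each term separately:
  • 10: tracked with zero error.
  • 2t^2: a type-1 system cannot track it, e_ss → ∞.
The unbounded component dominates.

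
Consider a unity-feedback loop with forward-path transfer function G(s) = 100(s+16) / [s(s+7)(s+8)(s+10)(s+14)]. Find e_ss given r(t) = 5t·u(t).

24.5

The open loop has one pole at the origin → type 1 system.
K_v = lim_{s→0} s·G(s) = 100·16 / (7·8·10·14) = 10/49.
e_ss = 5/K_v = 5/(10/49) = 24.5.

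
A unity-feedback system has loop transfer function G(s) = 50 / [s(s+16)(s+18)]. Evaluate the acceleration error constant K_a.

G(s) has one factor of s in the denominator, so the system is type 1.
K_a = lim_{s→0} s^2·G(s) = 0 (the extra factor of s kills the finite limit).

0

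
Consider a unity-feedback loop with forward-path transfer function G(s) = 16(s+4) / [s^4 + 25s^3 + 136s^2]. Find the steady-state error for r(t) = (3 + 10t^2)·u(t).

42.5

Factoring s^2 from the denominator leaves a polynomial with constant term 136, so the system is type 2. By superposition:
  • 3: tracked with zero error.
  • 10t^2: e_ss = 20/K_a with K_a=8/17 → 42.5.
Total e_ss = 42.5.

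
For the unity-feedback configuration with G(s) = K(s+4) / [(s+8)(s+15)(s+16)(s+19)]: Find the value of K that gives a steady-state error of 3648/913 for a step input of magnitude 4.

No free integrators in G(s): this is a type 0 system.
K_p = lim_{s→0} G(s) = K·4 / (8·15·16·19) = (1/9120)·K.
e_ss = 4/(1 + K_p) = 3648/913 ⇒ 1 + (1/9120)·K = 913/912 ⇒ K = 10.

10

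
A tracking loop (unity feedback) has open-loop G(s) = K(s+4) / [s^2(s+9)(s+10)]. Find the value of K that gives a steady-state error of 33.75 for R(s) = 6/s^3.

Two free integrators in G(s): this is a type 2 system.
K_a = lim_{s→0} s^2·G(s) = K·4 / (9·10) = (2/45)·K.
e_ss = 6/K_a = 33.75 ⇒ K_a = 8/45 ⇒ K = (8/45)/(2/45) = 4.

4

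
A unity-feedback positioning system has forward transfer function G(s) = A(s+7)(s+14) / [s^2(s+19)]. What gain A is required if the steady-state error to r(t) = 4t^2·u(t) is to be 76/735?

15

The open loop has two poles at the origin → type 2 system.
K_a = lim_{s→0} s^2·G(s) = A·7·14 / (19) = (98/19)·A.
e_ss = 8/K_a = 76/735 ⇒ K_a = 1470/19 ⇒ A = (1470/19)/(98/19) = 15.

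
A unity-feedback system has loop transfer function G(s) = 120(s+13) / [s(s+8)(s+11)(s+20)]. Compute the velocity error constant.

39/44

The open loop has one pole at the origin → type 1 system.
K_v = lim_{s→0} s·G(s) = 120·13 / (8·11·20) = 39/44.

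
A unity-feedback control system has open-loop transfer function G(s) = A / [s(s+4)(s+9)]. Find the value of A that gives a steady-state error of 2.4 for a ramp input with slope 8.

The open loop has one pole at the origin → type 1 system.
K_v = lim_{s→0} s·G(s) = A / (4·9) = (1/36)·A.
e_ss = 8/K_v = 2.4 ⇒ K_v = 10/3 ⇒ A = (10/3)/(1/36) = 120.

120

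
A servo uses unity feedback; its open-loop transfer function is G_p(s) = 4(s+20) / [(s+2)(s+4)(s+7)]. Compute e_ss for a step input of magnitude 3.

21/17

The open loop has no poles at the origin → type 0 system.
K_p = lim_{s→0} G_p(s) = 4·20 / (2·4·7) = 10/7.
e_ss = 3/(1 + K_p) = 3/(17/7) = 21/17.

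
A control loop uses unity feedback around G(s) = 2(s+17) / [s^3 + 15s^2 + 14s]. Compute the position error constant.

infinity

K_p = lim_{s→0} G(s); with 1 pole at the origin the limit diverges, so K_p = ∞.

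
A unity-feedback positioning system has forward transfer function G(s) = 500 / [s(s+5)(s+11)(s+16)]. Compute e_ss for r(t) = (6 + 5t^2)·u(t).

G(s) has one factor of s in the denominator, so the system is type 1. Treating each term separately:
  • 6: tracked with zero error.
  • 5t^2: a type-1 system cannot track it, e_ss → ∞.
The unbounded component dominates.

infinity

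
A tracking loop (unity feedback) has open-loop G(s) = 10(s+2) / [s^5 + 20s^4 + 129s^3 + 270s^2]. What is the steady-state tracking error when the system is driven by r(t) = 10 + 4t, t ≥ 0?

0

Lowest-order denominator term is 270s^2, so the open loop has 2 poles at the origin → type 2 system. Taking each input component in turn:
  • 10: tracked with zero error.
  • 4t: tracked with zero error.
Total e_ss = 0.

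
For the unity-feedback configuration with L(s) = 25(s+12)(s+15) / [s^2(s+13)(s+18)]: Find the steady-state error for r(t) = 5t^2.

0.52

The open loop has two poles at the origin → type 2 system.
K_a = lim_{s→0} s^2·L(s) = 25·12·15 / (13·18) = 250/13.
r(t) = 5t^2 gives R(s) = 10/s^3.
e_ss = 10/K_a = 10/(250/13) = 0.52.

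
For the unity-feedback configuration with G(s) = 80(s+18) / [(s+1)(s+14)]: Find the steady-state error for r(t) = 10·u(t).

70/727

The open loop has no poles at the origin → type 0 system.
K_p = lim_{s→0} G(s) = 80·18 / (1·14) = 720/7.
e_ss = 10/(1 + K_p) = 10/(727/7) = 70/727.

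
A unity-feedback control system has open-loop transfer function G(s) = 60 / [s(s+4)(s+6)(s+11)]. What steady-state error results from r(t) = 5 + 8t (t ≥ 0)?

System type = 1 (one pole at s=0). Treating each term separately:
  • 5: tracked with zero error.
  • 8t: e_ss = 8/K_v with K_v=5/22 → 35.2.
Total e_ss = 35.2.

35.2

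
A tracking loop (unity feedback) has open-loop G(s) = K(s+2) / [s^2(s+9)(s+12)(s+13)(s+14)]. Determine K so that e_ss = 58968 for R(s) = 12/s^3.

2

G(s) has two factors of s in the denominator, so the system is type 2.
K_a = lim_{s→0} s^2·G(s) = K·2 / (9·12·13·14) = (1/9828)·K.
e_ss = 12/K_a = 58968 ⇒ K_a = 1/4914 ⇒ K = (1/4914)/(1/9828) = 2.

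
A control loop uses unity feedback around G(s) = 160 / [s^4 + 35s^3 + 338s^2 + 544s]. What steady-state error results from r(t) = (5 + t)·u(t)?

Lowest-order denominator term is 544s, so the open loop has 1 pole at the origin → type 1 system. By superposition:
  • 5: tracked with zero error.
  • t: e_ss = 1/K_v with K_v=5/17 → 3.4.
Total e_ss = 3.4.

3.4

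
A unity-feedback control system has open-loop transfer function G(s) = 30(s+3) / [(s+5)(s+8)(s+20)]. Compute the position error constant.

0.1125

No free integrators in G(s): this is a type 0 system.
K_p = lim_{s→0} G(s) = 30·3 / (5·8·20) = 0.1125.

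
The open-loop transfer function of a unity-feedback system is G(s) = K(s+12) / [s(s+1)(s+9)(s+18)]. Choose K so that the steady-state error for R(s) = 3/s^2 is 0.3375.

120

The open loop has one pole at the origin → type 1 system.
K_v = lim_{s→0} s·G(s) = K·12 / (1·9·18) = (2/27)·K.
e_ss = 3/K_v = 0.3375 ⇒ K_v = 80/9 ⇒ K = (80/9)/(2/27) = 120.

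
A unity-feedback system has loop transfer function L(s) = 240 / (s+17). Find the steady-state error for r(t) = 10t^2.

No free integrators in L(s): this is a type 0 system.
For a type-0 system K_a = 0, so e_ss to a parabolic input is unbounded.

infinity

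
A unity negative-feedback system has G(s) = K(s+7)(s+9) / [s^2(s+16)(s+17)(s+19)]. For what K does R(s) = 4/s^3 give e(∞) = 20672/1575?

System type = 2 (two poles at s=0).
K_a = lim_{s→0} s^2·G(s) = K·7·9 / (16·17·19) = (63/5168)·K.
e_ss = 4/K_a = 20672/1575 ⇒ K_a = 1575/5168 ⇒ K = (1575/5168)/(63/5168) = 25.

25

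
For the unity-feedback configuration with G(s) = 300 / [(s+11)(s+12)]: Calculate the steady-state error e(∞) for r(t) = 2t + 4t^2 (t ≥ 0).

infinity

No free integrators in G(s): this is a type 0 system. By superposition:
  • 2t: a type-0 system cannot track it, e_ss → ∞.
  • 4t^2: a type-0 system cannot track it, e_ss → ∞.
The unbounded component dominates.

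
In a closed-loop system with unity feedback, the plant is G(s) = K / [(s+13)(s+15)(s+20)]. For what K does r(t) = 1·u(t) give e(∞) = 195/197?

40

G(s) has no factors of s in the denominator, so the system is type 0.
K_p = lim_{s→0} G(s) = K / (13·15·20) = (1/3900)·K.
e_ss = 1/(1 + K_p) = 195/197 ⇒ 1 + (1/3900)·K = 197/195 ⇒ K = 40.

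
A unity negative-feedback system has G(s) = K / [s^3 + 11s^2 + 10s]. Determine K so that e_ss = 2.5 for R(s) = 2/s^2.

Lowest-order denominator term is 10s, so the open loop has 1 pole at the origin → type 1 system.
K_v = lim_{s→0} s·G(s) = K / 10 = 0.1·K.
e_ss = 2/K_v = 2.5 ⇒ K_v = 0.8 ⇒ K = 0.8/0.1 = 8.

8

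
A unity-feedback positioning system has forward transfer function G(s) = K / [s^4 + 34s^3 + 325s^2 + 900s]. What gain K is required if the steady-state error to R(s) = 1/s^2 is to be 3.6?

250

Factoring s from the denominator leaves a polynomial with constant term 900, so the system is type 1.
K_v = lim_{s→0} s·G(s) = K / 900 = (1/900)·K.
e_ss = 1/K_v = 3.6 ⇒ K_v = 5/18 ⇒ K = (5/18)/(1/900) = 250.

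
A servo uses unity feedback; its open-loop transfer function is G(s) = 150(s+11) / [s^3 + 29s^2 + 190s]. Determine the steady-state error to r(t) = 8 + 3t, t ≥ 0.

Lowest-order denominator term is 190s, so the open loop has 1 pole at the origin → type 1 system. By superposition:
  • 8: tracked with zero error.
  • 3t: e_ss = 3/K_v with K_v=165/19 → 19/55.
Total e_ss = 19/55.

19/55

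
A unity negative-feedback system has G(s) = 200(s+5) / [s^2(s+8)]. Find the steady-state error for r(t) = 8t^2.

0.128

Two free integrators in G(s): this is a type 2 system.
K_a = lim_{s→0} s^2·G(s) = 200·5 / (8) = 125.
r(t) = 8t^2 gives R(s) = 16/s^3.
e_ss = 16/K_a = 16/125 = 0.128.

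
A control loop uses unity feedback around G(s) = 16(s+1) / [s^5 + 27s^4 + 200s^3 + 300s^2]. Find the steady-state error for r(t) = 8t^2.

300

Lowest-order denominator term is 300s^2, so the open loop has 2 poles at the origin → type 2 system.
K_a = lim_{s→0} s^2·G(s) = 16·1 / 300 = 4/75.
r(t) = 8t^2 gives R(s) = 16/s^3.
e_ss = 16/K_a = 16/(4/75) = 300.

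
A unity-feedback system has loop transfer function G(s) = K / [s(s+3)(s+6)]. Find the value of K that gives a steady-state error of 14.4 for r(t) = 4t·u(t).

5

The open loop has one pole at the origin → type 1 system.
K_v = lim_{s→0} s·G(s) = K / (3·6) = (1/18)·K.
e_ss = 4/K_v = 14.4 ⇒ K_v = 5/18 ⇒ K = (5/18)/(1/18) = 5.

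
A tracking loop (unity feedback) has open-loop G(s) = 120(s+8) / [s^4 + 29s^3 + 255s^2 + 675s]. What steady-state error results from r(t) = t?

Factoring s from the denominator leaves a polynomial with constant term 675, so the system is type 1.
K_v = lim_{s→0} s·G(s) = 120·8 / 675 = 64/45.
e_ss = 1/K_v = 1/(64/45) = 45/64.

45/64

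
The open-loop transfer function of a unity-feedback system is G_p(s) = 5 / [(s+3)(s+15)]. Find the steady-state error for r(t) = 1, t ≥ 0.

System type = 0 (no poles at s=0).
K_p = lim_{s→0} G_p(s) = 5 / (3·15) = 1/9.
e_ss = 1/(1 + K_p) = 1/(10/9) = 0.9.

0.9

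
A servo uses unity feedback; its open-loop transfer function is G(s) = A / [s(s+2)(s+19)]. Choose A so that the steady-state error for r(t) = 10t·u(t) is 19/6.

120

The open loop has one pole at the origin → type 1 system.
K_v = lim_{s→0} s·G(s) = A / (2·19) = (1/38)·A.
e_ss = 10/K_v = 19/6 ⇒ K_v = 60/19 ⇒ A = (60/19)/(1/38) = 120.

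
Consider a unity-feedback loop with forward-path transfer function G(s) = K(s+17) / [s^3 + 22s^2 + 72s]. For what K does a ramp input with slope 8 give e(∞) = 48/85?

Factoring s from the denominator leaves a polynomial with constant term 72, so the system is type 1.
K_v = lim_{s→0} s·G(s) = K·17 / 72 = (17/72)·K.
e_ss = 8/K_v = 48/85 ⇒ K_v = 85/6 ⇒ K = (85/6)/(17/72) = 60.

60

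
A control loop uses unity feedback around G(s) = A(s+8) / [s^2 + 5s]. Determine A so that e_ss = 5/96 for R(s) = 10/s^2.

Factoring s from the denominator leaves a polynomial with constant term 5, so the system is type 1.
K_v = lim_{s→0} s·G(s) = A·8 / 5 = 1.6·A.
e_ss = 10/K_v = 5/96 ⇒ K_v = 192 ⇒ A = 192/1.6 = 120.

120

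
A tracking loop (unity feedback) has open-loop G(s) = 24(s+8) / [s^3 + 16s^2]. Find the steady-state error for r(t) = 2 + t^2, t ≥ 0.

1/6

The denominator has no term below 16s^2 — 2 poles at s=0, type 2. Taking each input component in turn:
  • 2: tracked with zero error.
  • t^2: e_ss = 2/K_a with K_a=12 → 1/6.
Total e_ss = 1/6.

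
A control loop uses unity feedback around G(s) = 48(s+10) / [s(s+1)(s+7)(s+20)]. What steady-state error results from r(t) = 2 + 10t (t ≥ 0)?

G(s) has one factor of s in the denominator, so the system is type 1. Taking each input component in turn:
  • 2: tracked with zero error.
  • 10t: e_ss = 10/K_v with K_v=24/7 → 35/12.
Total e_ss = 35/12.

35/12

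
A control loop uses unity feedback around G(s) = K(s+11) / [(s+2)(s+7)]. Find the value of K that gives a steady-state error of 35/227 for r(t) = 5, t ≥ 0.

40

System type = 0 (no poles at s=0).
K_p = lim_{s→0} G(s) = K·11 / (2·7) = (11/14)·K.
e_ss = 5/(1 + K_p) = 35/227 ⇒ 1 + (11/14)·K = 227/7 ⇒ K = 40.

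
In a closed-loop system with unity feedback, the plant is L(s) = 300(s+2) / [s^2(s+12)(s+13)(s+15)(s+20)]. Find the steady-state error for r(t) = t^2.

The open loop has two poles at the origin → type 2 system.
K_a = lim_{s→0} s^2·L(s) = 300·2 / (12·13·15·20) = 1/78.
r(t) = t^2 gives R(s) = 2/s^3.
e_ss = 2/K_a = 2/(1/78) = 156.

156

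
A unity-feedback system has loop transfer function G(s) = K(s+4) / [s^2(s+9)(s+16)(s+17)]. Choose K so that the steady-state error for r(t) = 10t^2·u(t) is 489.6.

The open loop has two poles at the origin → type 2 system.
K_a = lim_{s→0} s^2·G(s) = K·4 / (9·16·17) = (1/612)·K.
e_ss = 20/K_a = 489.6 ⇒ K_a = 25/612 ⇒ K = (25/612)/(1/612) = 25.

25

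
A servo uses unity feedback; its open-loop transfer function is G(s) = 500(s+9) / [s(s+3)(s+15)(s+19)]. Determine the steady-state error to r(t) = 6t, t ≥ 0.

One free integrator in G(s): this is a type 1 system.
K_v = lim_{s→0} s·G(s) = 500·9 / (3·15·19) = 100/19.
e_ss = 6/K_v = 6/(100/19) = 1.14.

1.14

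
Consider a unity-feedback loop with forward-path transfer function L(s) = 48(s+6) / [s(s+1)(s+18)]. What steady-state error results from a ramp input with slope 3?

One free integrator in L(s): this is a type 1 system.
K_v = lim_{s→0} s·L(s) = 48·6 / (1·18) = 16.
e_ss = 3/K_v = 3/16 = 0.1875.

0.1875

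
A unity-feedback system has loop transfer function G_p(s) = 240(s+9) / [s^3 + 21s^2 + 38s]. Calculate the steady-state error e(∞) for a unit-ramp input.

Factoring s from the denominator leaves a polynomial with constant term 38, so the system is type 1.
K_v = lim_{s→0} s·G_p(s) = 240·9 / 38 = 1080/19.
e_ss = 1/K_v = 1/(1080/19) = 19/1080.

19/1080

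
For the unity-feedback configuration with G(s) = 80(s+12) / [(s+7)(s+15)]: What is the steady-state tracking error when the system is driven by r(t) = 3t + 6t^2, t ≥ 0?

The open loop has no poles at the origin → type 0 system. By superposition:
  • 3t: a type-0 system cannot track it, e_ss → ∞.
  • 6t^2: a type-0 system cannot track it, e_ss → ∞.
The unbounded component dominates.

infinity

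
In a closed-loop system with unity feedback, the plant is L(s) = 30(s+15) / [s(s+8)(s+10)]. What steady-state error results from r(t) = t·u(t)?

8/45

The open loop has one pole at the origin → type 1 system.
K_v = lim_{s→0} s·L(s) = 30·15 / (8·10) = 5.625.
e_ss = 1/K_v = 1/5.625 = 8/45.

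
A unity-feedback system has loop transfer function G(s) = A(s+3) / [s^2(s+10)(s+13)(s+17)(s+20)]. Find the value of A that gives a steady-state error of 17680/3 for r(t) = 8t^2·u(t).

40

The open loop has two poles at the origin → type 2 system.
K_a = lim_{s→0} s^2·G(s) = A·3 / (10·13·17·20) = (3/44200)·A.
e_ss = 16/K_a = 17680/3 ⇒ K_a = 3/1105 ⇒ A = (3/1105)/(3/44200) = 40.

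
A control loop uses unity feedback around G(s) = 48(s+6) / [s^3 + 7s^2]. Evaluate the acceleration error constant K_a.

The denominator has no term below 7s^2 — 2 poles at s=0, type 2.
K_a = lim_{s→0} s^2·G(s) = 48·6 / 7 = 288/7.

288/7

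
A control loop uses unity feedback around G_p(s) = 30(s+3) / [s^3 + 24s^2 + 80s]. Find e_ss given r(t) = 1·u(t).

0

Factoring s from the denominator leaves a polynomial with constant term 80, so the system is type 1.
K_p = ∞ for a type-1 system; e_ss to a step is zero.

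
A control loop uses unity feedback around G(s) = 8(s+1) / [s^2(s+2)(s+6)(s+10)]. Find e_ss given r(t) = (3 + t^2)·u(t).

The open loop has two poles at the origin → type 2 system. Taking each input component in turn:
  • 3: tracked with zero error.
  • t^2: e_ss = 2/K_a with K_a=1/15 → 30.
Total e_ss = 30.

30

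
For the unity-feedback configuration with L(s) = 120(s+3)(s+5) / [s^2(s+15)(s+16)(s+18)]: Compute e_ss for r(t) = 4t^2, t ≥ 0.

19.2

System type = 2 (two poles at s=0).
K_a = lim_{s→0} s^2·L(s) = 120·3·5 / (15·16·18) = 5/12.
r(t) = 4t^2 gives R(s) = 8/s^3.
e_ss = 8/K_a = 8/(5/12) = 19.2.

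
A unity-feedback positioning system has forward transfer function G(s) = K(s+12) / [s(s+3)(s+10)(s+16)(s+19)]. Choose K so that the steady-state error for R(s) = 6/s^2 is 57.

80

System type = 1 (one pole at s=0).
K_v = lim_{s→0} s·G(s) = K·12 / (3·10·16·19) = (1/760)·K.
e_ss = 6/K_v = 57 ⇒ K_v = 2/19 ⇒ K = (2/19)/(1/760) = 80.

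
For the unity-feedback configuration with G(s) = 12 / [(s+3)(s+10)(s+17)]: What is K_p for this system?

2/85

G(s) has no factors of s in the denominator, so the system is type 0.
K_p = lim_{s→0} G(s) = 12 / (3·10·17) = 2/85.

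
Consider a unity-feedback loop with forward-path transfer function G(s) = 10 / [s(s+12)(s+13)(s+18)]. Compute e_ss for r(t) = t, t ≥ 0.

G(s) has one factor of s in the denominator, so the system is type 1.
K_v = lim_{s→0} s·G(s) = 10 / (12·13·18) = 5/1404.
e_ss = 1/K_v = 1/(5/1404) = 280.8.

280.8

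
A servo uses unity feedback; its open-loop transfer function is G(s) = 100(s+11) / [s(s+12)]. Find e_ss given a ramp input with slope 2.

G(s) has one factor of s in the denominator, so the system is type 1.
K_v = lim_{s→0} s·G(s) = 100·11 / (12) = 275/3.
e_ss = 2/K_v = 2/(275/3) = 6/275.

6/275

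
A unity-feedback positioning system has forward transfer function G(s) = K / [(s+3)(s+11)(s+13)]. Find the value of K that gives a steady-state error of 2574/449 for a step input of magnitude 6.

20

System type = 0 (no poles at s=0).
K_p = lim_{s→0} G(s) = K / (3·11·13) = (1/429)·K.
e_ss = 6/(1 + K_p) = 2574/449 ⇒ 1 + (1/429)·K = 449/429 ⇒ K = 20.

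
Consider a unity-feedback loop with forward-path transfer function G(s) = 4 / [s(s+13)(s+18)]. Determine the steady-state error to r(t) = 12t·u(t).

702

System type = 1 (one pole at s=0).
K_v = lim_{s→0} s·G(s) = 4 / (13·18) = 2/117.
e_ss = 12/K_v = 12/(2/117) = 702.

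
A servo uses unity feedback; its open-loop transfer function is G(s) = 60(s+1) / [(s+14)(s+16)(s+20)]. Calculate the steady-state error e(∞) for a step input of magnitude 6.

1344/227

System type = 0 (no poles at s=0).
K_p = lim_{s→0} G(s) = 60·1 / (14·16·20) = 3/224.
e_ss = 6/(1 + K_p) = 6/(227/224) = 1344/227.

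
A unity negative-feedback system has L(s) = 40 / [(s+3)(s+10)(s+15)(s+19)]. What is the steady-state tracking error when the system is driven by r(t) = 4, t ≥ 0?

3420/859

System type = 0 (no poles at s=0).
K_p = lim_{s→0} L(s) = 40 / (3·10·15·19) = 4/855.
e_ss = 4/(1 + K_p) = 4/(859/855) = 3420/859.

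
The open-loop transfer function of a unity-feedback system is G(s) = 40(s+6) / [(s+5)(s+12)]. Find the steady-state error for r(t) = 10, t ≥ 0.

2

No free integrators in G(s): this is a type 0 system.
K_p = lim_{s→0} G(s) = 40·6 / (5·12) = 4.
e_ss = 10/(1 + K_p) = 10/5 = 2.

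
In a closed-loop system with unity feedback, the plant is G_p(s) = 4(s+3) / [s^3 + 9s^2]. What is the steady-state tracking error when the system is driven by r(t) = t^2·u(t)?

Factoring s^2 from the denominator leaves a polynomial with constant term 9, so the system is type 2.
K_a = lim_{s→0} s^2·G_p(s) = 4·3 / 9 = 4/3.
r(t) = t^2 gives R(s) = 2/s^3.
e_ss = 2/K_a = 2/(4/3) = 1.5.

1.5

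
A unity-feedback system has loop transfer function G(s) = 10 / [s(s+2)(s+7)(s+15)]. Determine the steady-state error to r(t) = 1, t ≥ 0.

0

One free integrator in G(s): this is a type 1 system.
K_p = ∞ for a type-1 system; e_ss to a step is zero.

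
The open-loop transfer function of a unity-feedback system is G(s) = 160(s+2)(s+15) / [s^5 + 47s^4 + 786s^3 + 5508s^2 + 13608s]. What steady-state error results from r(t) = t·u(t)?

The denominator has no term below 13608s — 1 pole at s=0, type 1.
K_v = lim_{s→0} s·G(s) = 160·2·15 / 13608 = 200/567.
e_ss = 1/K_v = 1/(200/567) = 2.835.

2.835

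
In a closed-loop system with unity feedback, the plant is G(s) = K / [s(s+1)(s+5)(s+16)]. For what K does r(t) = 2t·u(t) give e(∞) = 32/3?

15

One free integrator in G(s): this is a type 1 system.
K_v = lim_{s→0} s·G(s) = K / (1·5·16) = 0.0125·K.
e_ss = 2/K_v = 32/3 ⇒ K_v = 0.1875 ⇒ K = 0.1875/0.0125 = 15.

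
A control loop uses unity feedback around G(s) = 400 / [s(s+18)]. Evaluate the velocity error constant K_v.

One free integrator in G(s): this is a type 1 system.
K_v = lim_{s→0} s·G(s) = 400 / (18) = 200/9.

200/9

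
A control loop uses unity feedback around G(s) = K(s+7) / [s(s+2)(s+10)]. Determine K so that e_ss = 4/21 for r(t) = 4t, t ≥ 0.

System type = 1 (one pole at s=0).
K_v = lim_{s→0} s·G(s) = K·7 / (2·10) = 0.35·K.
e_ss = 4/K_v = 4/21 ⇒ K_v = 21 ⇒ K = 21/0.35 = 60.

60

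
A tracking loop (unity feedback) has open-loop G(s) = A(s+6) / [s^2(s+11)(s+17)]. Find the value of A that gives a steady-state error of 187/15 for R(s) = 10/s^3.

The open loop has two poles at the origin → type 2 system.
K_a = lim_{s→0} s^2·G(s) = A·6 / (11·17) = (6/187)·A.
e_ss = 10/K_a = 187/15 ⇒ K_a = 150/187 ⇒ A = (150/187)/(6/187) = 25.

25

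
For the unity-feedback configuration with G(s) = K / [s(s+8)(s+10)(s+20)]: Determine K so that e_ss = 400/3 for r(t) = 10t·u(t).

G(s) has one factor of s in the denominator, so the system is type 1.
K_v = lim_{s→0} s·G(s) = K / (8·10·20) = (1/1600)·K.
e_ss = 10/K_v = 400/3 ⇒ K_v = 0.075 ⇒ K = 0.075/(1/1600) = 120.

120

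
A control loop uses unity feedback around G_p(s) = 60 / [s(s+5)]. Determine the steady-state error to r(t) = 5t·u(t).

5/12

System type = 1 (one pole at s=0).
K_v = lim_{s→0} s·G_p(s) = 60 / (5) = 12.
e_ss = 5/K_v = 5/12.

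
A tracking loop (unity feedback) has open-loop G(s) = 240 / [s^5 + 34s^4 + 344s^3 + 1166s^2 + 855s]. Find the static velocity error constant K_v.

16/57

Lowest-order denominator term is 855s, so the open loop has 1 pole at the origin → type 1 system.
K_v = lim_{s→0} s·G(s) = 240 / 855 = 16/57.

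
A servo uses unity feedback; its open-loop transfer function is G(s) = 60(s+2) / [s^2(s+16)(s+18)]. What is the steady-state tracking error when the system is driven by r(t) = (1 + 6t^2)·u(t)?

28.8

The open loop has two poles at the origin → type 2 system. Taking each input component in turn:
  • 1: tracked with zero error.
  • 6t^2: e_ss = 12/K_a with K_a=5/12 → 28.8.
Total e_ss = 28.8.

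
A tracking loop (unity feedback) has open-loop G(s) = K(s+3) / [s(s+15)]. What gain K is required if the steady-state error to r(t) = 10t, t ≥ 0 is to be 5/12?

The open loop has one pole at the origin → type 1 system.
K_v = lim_{s→0} s·G(s) = K·3 / (15) = 0.2·K.
e_ss = 10/K_v = 5/12 ⇒ K_v = 24 ⇒ K = 24/0.2 = 120.

120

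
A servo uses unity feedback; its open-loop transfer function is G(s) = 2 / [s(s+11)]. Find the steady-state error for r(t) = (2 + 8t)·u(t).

G(s) has one factor of s in the denominator, so the system is type 1. Treating each term separately:
  • 2: tracked with zero error.
  • 8t: e_ss = 8/K_v with K_v=2/11 → 44.
Total e_ss = 44.

44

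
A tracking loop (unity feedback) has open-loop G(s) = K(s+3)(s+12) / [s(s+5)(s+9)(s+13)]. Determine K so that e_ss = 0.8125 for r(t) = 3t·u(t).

G(s) has one factor of s in the denominator, so the system is type 1.
K_v = lim_{s→0} s·G(s) = K·3·12 / (5·9·13) = (4/65)·K.
e_ss = 3/K_v = 0.8125 ⇒ K_v = 48/13 ⇒ K = (48/13)/(4/65) = 60.

60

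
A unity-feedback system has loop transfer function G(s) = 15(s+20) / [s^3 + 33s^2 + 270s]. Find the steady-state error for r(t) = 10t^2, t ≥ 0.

infinity

The denominator has no term below 270s — 1 pole at s=0, type 1.
K_a = lim_{s→0} s^2·G(s) = 0; the steady-state error to this parabolic input grows without bound.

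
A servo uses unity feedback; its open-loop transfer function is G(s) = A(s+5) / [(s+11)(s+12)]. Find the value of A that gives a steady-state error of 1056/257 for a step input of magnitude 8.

System type = 0 (no poles at s=0).
K_p = lim_{s→0} G(s) = A·5 / (11·12) = (5/132)·A.
e_ss = 8/(1 + K_p) = 1056/257 ⇒ 1 + (5/132)·A = 257/132 ⇒ A = 25.

25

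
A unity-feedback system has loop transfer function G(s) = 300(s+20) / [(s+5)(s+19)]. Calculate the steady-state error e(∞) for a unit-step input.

19/1219

System type = 0 (no poles at s=0).
K_p = lim_{s→0} G(s) = 300·20 / (5·19) = 1200/19.
e_ss = 1/(1 + K_p) = 1/(1219/19) = 19/1219.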